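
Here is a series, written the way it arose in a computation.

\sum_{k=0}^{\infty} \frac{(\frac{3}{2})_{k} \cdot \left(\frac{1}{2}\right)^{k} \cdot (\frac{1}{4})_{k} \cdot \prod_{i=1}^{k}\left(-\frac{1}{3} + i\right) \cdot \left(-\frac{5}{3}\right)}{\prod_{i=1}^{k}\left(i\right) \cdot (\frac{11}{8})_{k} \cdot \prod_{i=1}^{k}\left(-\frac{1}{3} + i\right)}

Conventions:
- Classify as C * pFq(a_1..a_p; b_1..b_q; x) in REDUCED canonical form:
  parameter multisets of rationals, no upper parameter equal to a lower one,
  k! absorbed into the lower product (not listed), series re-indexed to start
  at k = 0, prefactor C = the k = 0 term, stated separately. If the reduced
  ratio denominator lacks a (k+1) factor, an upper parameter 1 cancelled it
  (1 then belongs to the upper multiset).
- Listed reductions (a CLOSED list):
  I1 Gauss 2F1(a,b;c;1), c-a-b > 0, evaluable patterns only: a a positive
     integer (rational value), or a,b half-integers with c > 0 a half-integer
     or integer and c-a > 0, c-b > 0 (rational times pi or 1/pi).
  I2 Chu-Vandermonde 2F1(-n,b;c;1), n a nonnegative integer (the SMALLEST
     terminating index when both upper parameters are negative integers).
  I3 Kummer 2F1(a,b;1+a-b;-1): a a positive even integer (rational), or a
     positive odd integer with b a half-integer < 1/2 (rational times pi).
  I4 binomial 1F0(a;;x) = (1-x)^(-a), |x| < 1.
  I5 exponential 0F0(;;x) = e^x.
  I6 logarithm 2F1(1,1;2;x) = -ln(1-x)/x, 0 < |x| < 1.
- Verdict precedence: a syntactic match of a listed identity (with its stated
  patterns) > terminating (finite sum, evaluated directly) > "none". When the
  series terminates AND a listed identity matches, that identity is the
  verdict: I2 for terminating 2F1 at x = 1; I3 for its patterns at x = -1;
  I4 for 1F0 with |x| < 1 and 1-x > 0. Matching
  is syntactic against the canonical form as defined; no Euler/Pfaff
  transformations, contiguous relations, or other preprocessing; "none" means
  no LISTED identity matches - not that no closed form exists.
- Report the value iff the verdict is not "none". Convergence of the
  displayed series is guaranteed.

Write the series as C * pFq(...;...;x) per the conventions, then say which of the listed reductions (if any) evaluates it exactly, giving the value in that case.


This is -\frac{5}{3} * 2F1(\frac{1}{4}, \frac{3}{2}; \frac{11}{8}; \frac{1}{2}) in reduced canonical form. Verdict: none here - no I1-I6 shape fits x = \frac{1}{2} with lower {\frac{11}{8}}.

The tell: t_0 = -\frac{5}{3} here, and the lower running product (C = -5/3, x = 1/2) is a rising factorial.
Consecutive-term ratio: r(k) = \frac{1}{2} * (k+\frac{1}{4}) (k+\frac{3}{2}) / [(k+\frac{11}{8}) (k+1)] - rational in k, leading ratio \frac{1}{2}; with t_0 = -\frac{5}{3}, classification follows.


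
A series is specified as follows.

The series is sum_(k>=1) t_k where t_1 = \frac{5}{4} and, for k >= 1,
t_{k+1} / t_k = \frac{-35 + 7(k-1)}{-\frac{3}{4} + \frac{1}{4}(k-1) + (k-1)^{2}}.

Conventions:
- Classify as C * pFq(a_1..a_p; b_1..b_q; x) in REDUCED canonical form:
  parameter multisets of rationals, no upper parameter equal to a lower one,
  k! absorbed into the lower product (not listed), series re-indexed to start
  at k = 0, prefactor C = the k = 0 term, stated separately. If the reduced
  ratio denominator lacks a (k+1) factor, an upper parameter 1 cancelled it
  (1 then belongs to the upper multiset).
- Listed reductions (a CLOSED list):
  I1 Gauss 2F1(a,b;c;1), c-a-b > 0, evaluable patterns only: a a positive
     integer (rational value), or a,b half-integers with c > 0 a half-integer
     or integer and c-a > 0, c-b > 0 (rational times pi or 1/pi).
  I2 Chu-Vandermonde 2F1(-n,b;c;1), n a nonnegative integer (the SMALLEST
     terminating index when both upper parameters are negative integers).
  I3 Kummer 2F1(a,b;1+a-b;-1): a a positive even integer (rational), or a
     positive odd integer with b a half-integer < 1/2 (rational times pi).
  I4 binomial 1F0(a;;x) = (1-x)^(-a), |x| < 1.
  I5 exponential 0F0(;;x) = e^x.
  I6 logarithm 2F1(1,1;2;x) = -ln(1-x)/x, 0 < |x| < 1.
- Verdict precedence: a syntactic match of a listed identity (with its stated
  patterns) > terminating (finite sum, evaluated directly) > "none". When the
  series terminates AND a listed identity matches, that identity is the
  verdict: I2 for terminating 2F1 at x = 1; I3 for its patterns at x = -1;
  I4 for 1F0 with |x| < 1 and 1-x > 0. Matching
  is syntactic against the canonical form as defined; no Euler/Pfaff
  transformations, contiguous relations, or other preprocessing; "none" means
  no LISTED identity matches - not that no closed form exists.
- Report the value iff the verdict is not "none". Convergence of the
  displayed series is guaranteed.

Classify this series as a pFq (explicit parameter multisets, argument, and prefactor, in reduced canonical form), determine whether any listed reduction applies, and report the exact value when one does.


Key step: t_0 = \frac{5}{4} here, and factor the ratio over Q (C = 5/4): negated roots = parameters.
Adjacent-term ratio: r(k) = 7 * (k-5) / [(k-\frac{3}{4}) (k+1)] - rational; roots negated = parameters, x = 7, C = \frac{5}{4}.

At argument 7: a 1F1 with upper {-5}, lower {-\frac{3}{4}}, scaled by C = \frac{5}{4}. Verdict: terminating - no listed pattern fits, but -5 in the upper list cuts the series at k = 5; direct evaluation. Hence: -\frac{1561177}{1404}.


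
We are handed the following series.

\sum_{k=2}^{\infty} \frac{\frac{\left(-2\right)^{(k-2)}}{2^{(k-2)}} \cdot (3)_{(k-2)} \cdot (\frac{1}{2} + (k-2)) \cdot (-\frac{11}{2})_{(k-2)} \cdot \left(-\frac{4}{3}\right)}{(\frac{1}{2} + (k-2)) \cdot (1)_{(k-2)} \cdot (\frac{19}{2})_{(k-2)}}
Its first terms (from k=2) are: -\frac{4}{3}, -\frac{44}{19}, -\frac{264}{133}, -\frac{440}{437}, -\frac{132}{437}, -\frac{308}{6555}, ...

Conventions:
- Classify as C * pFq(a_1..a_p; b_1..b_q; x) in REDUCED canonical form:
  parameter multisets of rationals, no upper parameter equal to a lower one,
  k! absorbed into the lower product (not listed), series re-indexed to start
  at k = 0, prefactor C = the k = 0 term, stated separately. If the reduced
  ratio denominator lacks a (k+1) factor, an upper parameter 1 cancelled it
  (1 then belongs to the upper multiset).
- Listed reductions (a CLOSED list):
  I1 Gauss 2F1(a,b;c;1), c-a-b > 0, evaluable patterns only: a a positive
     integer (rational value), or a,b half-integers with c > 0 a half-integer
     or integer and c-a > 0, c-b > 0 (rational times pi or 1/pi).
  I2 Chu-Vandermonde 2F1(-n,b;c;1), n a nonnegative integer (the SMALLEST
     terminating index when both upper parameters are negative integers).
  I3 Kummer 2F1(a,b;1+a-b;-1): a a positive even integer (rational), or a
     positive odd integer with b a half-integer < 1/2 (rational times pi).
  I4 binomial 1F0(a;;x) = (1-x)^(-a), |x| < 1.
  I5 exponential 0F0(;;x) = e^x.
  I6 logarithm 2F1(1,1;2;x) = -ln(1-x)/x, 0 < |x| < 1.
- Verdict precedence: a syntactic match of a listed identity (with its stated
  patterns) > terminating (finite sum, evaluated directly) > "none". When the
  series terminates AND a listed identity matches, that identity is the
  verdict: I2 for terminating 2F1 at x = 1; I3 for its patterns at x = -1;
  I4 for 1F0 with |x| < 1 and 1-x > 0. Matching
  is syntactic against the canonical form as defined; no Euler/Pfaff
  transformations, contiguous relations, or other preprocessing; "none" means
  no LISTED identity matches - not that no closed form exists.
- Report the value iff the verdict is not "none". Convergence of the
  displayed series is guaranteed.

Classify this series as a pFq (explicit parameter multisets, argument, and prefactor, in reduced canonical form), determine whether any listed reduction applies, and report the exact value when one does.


Structural cue: t_0 being -\frac{4}{3}, the two k-th powers (C = -4/3, x = -1) combine into one argument.
Consecutive-term ratio: r(k) = -1 * (k-\frac{11}{2}) (k+3) / [(k+\frac{19}{2}) (k+1)] ; factor over Q: parameters, x = -1, and C = -\frac{4}{3}.

Reduced: x = -1, 2F1, upper = {-\frac{11}{2}, 3}, lower = {\frac{19}{2}}, C = -\frac{4}{3}. Verdict: this is the Kummer evaluation I3 (x = -1; c = \frac{19}{2} equals 1+a-b for upper {-\frac{11}{2}, 3}: listed pattern). Hence: \left(-\frac{36465}{16384}\right) \cdot \pi.


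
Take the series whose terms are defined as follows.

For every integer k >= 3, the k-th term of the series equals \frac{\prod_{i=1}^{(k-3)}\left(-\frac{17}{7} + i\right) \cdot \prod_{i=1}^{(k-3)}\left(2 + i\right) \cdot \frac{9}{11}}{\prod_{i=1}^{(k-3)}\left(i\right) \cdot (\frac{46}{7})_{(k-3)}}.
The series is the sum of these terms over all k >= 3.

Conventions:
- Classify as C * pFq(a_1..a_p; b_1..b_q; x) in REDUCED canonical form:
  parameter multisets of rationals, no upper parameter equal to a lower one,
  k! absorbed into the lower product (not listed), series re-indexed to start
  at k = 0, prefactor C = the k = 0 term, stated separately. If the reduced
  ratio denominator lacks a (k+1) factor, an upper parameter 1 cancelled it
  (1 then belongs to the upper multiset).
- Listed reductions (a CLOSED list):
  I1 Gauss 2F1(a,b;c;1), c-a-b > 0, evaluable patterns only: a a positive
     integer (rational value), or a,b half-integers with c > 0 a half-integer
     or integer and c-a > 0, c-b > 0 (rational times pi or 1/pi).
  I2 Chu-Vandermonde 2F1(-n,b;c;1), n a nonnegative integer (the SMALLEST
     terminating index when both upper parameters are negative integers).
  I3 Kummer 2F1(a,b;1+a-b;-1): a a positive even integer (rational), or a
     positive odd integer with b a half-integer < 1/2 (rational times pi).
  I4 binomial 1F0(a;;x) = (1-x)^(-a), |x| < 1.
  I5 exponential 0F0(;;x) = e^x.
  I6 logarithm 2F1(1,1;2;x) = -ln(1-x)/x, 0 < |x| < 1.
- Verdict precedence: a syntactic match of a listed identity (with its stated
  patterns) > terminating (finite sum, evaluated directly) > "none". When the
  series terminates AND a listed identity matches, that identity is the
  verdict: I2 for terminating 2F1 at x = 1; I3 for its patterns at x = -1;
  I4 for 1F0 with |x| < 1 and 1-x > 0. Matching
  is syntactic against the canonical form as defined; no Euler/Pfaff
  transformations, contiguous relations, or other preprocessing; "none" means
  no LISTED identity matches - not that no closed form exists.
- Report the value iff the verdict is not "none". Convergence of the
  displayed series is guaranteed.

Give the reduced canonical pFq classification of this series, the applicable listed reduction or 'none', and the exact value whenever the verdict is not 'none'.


Prefactor \frac{9}{11}, argument 1: 2F1 with upper {-\frac{10}{7}, 3} over lower {\frac{46}{7}}. Verdict: Gauss (I1, integer-parameter pattern) matches (x = 1: the Gamma ratio telescopes since c-a-b = 5 > 0 and a = 3 in Z>0). Exact value: \frac{9360}{26411}.

First insight: t_0 = \frac{9}{11} here, and the product of the first k integers (C = 9/11, x = 1) is k!.
Step ratio: r(k) = 1 * (k-\frac{10}{7}) (k+3) / [(k+\frac{46}{7}) (k+1)] - rational in k. x = 1; t_0 = \frac{9}{11}; negate the roots.


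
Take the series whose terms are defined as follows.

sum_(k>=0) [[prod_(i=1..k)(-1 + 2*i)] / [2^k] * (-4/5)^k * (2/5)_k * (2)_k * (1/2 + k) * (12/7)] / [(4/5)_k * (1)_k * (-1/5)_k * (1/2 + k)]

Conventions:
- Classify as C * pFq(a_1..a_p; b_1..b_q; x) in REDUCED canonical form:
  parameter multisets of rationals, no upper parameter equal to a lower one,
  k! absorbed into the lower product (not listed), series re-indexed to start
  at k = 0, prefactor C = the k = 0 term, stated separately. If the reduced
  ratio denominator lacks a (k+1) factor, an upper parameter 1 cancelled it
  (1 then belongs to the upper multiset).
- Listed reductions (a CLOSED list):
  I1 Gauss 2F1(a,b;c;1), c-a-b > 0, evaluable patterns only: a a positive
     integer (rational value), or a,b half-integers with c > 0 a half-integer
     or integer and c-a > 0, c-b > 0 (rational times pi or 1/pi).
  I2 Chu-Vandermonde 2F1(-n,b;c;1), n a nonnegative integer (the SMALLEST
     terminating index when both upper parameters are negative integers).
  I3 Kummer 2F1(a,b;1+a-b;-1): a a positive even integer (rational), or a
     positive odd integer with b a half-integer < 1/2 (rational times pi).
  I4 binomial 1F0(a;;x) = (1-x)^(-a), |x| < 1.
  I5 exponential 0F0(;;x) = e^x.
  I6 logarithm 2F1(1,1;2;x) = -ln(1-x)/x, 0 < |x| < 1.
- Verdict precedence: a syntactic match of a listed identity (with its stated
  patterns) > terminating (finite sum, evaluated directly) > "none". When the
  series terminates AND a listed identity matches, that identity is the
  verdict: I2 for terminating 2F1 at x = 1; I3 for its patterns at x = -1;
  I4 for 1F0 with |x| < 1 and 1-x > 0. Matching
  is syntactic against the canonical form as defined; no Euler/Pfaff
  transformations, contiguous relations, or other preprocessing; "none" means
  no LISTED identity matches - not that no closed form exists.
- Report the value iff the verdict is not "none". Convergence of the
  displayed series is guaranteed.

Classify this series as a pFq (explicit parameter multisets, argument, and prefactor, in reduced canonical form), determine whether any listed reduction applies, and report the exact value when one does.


The series (x = -4/5) is 3F2: upper {2/5, 1/2, 2}, lower {-1/5, 4/5}, prefactor 12/7. Verdict: none. Every listed pattern misses the 3F2 form at -4/5, upper {2/5, 1/2, 2}.

Key step: from the first term 12/7: (1)_k (C = 12/7) is k! itself.
Step ratio: r(k) = (-4/5) * (k+2/5) (k+1/2) (k+2) / [(k-1/5) (k+4/5) (k+1)] ; factor over Q: parameters, x = (-4/5), and C = 12/7.


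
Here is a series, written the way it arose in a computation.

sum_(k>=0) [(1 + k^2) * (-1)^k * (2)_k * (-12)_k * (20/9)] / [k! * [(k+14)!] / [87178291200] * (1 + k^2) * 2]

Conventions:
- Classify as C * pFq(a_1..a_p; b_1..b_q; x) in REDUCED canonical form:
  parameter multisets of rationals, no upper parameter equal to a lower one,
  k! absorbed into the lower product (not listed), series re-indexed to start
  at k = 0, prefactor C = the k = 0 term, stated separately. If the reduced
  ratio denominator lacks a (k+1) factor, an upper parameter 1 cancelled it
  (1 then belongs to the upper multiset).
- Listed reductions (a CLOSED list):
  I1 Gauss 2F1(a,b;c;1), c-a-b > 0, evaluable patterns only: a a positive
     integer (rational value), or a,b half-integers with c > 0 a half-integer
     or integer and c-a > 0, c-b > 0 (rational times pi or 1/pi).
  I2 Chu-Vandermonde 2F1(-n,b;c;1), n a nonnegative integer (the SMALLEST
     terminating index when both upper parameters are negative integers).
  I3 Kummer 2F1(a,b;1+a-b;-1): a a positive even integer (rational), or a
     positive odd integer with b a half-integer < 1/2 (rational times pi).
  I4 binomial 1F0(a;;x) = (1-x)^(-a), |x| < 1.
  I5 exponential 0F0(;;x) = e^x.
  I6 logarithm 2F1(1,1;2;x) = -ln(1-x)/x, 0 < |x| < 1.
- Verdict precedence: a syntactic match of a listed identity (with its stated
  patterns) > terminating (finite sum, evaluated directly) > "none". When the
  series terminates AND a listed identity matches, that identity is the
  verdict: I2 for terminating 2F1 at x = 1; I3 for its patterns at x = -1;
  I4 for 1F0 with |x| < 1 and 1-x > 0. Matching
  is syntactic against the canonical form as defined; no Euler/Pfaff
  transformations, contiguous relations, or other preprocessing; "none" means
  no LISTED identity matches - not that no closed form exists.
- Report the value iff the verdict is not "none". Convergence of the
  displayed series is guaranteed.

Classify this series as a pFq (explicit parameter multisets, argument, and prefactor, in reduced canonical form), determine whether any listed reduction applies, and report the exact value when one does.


Canonical form: C = 10/9 times 2F1 with upper {-12, 2}, lower {15}, x = -1. Verdict: the Kummer evaluation I3 matches (x = -1; c = 15 equals 1+a-b for upper {-12, 2}: listed pattern). Exact value: 70/9.

Key step: from the first term 10/9: the constant factors (C = 10/9) combine into one prefactor.
Step ratio: r(k) = (-1) * (k-12) (k+2) / [(k+15) (k+1)] ; factor over Q: parameters, x = (-1), and C = 10/9.


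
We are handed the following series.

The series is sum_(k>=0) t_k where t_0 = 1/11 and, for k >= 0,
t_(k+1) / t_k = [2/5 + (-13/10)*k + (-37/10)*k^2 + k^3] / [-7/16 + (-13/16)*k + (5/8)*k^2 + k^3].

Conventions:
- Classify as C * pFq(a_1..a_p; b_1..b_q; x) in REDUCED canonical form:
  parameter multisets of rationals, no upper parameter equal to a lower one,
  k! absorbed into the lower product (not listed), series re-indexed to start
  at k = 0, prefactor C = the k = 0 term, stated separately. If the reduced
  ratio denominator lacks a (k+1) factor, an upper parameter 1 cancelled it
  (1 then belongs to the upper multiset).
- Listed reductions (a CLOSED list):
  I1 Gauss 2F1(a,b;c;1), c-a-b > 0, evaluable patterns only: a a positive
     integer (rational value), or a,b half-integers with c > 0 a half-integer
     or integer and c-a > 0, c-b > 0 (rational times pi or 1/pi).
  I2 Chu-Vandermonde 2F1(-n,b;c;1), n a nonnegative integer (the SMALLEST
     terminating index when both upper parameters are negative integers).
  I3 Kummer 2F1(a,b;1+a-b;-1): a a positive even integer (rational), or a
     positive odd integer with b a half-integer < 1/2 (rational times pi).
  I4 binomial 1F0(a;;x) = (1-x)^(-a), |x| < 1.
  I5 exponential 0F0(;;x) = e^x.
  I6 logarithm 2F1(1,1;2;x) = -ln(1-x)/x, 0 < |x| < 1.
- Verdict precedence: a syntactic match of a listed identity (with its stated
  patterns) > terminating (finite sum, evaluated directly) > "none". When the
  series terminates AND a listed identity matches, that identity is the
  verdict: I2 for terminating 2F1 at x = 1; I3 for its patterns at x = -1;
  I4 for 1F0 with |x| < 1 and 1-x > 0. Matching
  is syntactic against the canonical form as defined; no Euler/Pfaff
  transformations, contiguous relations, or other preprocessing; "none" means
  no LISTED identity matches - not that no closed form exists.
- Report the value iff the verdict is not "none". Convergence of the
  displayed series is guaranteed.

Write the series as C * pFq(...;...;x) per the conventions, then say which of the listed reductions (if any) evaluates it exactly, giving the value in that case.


x = 1 here; the reduced form reads 2F1, upper {-4, -1/5}, lower {-7/8}, C = 1/11. Verdict at x = 1: the Chu-Vandermonde identity I2 matches (terminating 2F1 at x = 1 with n = 4, b = -1/5, c = -7/8). Value: 192231/818125.

Structural cue: t_0 being 1/11, cancel k + 1/2 from the displayed ratio first; then C = 1/11, x = 1.
Term ratio: r(k) = 1 * (k-4) (k-1/5) / [(k-7/8) (k+1)] - rational; roots negated = parameters, x = 1, C = 1/11.


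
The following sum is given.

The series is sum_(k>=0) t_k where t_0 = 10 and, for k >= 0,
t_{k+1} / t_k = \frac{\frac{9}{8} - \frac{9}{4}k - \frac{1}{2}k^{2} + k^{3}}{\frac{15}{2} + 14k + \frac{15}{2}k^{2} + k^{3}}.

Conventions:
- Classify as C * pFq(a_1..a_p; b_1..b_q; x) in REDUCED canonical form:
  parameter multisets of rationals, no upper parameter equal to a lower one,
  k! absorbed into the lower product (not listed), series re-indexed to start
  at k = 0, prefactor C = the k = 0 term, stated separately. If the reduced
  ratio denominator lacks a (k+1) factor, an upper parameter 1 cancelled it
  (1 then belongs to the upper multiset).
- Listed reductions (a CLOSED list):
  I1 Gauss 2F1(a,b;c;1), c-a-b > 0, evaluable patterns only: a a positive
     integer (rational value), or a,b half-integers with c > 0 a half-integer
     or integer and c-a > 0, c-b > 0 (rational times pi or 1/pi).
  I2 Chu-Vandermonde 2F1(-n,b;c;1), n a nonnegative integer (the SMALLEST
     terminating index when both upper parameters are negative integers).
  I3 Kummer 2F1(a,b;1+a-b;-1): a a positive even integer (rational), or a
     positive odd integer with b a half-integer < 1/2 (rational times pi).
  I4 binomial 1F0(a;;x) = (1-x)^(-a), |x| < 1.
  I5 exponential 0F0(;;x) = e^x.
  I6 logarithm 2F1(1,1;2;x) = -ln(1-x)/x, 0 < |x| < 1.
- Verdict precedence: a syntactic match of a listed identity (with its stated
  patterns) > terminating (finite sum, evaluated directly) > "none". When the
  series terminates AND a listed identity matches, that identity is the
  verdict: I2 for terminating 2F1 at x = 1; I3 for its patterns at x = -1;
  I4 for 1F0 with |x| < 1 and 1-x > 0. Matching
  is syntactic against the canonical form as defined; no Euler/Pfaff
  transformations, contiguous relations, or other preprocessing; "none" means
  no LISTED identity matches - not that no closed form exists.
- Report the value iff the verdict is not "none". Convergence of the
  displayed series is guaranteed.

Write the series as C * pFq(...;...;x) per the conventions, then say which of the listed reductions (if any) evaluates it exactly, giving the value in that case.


At argument 1: a 2F1 with upper {-\frac{3}{2}, -\frac{1}{2}}, lower {5}, scaled by C = 10. Verdict: the half-integer Gauss pattern (I1) applies (x = 1; upper {-\frac{3}{2}, -\frac{1}{2}} half-integers, c = 5 in the evaluable pattern). Exact value: \frac{524288}{14553} / \pi.

The tell: x = 1 and cancel k + 3/2 from the displayed ratio first; then prefactor 10.
Ratio: r(k) = 1 * (k-\frac{3}{2}) (k-\frac{1}{2}) / [(k+5) (k+1)] - poly over poly, x = 1 from leading terms; C = 10 at k = 0.


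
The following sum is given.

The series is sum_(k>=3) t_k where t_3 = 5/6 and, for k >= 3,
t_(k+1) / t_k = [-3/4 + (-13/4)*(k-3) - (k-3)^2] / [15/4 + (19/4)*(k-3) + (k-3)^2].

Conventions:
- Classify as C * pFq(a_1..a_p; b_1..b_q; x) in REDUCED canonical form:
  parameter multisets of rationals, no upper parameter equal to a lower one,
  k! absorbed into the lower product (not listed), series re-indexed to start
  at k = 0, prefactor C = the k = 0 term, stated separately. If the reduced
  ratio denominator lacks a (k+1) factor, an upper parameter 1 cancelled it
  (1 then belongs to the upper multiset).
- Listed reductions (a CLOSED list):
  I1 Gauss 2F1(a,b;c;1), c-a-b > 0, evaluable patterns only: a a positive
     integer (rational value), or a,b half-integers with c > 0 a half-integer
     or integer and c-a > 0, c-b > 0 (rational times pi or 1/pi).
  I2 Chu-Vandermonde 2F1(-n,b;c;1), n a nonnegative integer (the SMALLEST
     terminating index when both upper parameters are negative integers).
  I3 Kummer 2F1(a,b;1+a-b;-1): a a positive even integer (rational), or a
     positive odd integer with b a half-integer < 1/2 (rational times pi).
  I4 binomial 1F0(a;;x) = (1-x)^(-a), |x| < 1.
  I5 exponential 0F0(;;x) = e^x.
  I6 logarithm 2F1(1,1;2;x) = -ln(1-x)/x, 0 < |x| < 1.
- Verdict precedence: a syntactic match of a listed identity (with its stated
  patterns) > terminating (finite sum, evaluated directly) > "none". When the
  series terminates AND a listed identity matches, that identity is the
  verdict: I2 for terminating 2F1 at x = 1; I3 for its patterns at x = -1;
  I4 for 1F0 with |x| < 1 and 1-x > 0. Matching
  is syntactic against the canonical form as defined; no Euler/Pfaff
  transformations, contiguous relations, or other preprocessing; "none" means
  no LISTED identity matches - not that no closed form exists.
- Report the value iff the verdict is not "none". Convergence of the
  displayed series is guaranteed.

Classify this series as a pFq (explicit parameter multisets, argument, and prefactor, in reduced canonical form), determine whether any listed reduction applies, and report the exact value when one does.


Canonical form: C = 5/6 times 2F1 with upper {1/4, 3}, lower {15/4}, x = -1. Verdict: none - this 2F1 at x = -1 matches no listed pattern, and upper {1/4, 3} holds no stopper.

First insight: from the first term 5/6: the expanded ratio factors over Q; prefactor 5/6, roots give parameters.
Adjacent-term ratio: r(k) = (-1) * (k+1/4) (k+3) / [(k+15/4) (k+1)] - rational in k. x = (-1); t_0 = 5/6; negate the roots.


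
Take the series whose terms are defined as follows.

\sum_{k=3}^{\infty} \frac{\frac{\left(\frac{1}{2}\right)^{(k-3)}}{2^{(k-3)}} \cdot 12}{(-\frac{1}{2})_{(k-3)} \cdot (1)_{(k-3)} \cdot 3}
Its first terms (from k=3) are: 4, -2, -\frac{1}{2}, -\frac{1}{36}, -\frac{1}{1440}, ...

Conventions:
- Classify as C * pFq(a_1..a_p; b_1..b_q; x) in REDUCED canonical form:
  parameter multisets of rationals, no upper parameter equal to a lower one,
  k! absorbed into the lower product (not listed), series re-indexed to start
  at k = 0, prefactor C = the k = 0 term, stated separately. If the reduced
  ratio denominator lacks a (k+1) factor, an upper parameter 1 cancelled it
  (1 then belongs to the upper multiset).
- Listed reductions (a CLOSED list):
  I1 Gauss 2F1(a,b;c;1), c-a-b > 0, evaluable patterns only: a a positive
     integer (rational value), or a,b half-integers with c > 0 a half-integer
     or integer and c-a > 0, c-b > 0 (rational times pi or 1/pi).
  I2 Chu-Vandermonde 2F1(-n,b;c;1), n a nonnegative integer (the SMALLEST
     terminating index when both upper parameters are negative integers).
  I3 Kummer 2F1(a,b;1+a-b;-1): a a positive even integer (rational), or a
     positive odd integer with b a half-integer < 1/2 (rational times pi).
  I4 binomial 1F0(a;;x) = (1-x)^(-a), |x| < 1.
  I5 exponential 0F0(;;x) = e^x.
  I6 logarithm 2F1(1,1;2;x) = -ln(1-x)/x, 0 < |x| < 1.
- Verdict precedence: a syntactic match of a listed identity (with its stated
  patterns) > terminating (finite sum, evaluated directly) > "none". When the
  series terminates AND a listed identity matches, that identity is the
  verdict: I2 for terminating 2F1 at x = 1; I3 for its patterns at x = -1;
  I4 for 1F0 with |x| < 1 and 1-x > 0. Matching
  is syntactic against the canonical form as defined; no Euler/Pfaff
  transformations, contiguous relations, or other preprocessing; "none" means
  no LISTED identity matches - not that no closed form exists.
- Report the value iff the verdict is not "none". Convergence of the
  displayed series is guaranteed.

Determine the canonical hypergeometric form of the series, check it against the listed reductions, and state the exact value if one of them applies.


The series (x = \frac{1}{4}) is 0F1: upper {-}, lower {-\frac{1}{2}}, prefactor 4. Verdict: none. A 0F1 with upper {-} fits none of I1-I6 at x = \frac{1}{4}; the sum runs forever.

Structural cue: x = \frac{1}{4} and the two k-th powers (C = 4) combine into one argument.
Consecutive-term ratio: r(k) = \frac{1}{4} * 1 / [(k-\frac{1}{2}) (k+1)] - rational; roots negated = parameters, x = \frac{1}{4}, C = 4.


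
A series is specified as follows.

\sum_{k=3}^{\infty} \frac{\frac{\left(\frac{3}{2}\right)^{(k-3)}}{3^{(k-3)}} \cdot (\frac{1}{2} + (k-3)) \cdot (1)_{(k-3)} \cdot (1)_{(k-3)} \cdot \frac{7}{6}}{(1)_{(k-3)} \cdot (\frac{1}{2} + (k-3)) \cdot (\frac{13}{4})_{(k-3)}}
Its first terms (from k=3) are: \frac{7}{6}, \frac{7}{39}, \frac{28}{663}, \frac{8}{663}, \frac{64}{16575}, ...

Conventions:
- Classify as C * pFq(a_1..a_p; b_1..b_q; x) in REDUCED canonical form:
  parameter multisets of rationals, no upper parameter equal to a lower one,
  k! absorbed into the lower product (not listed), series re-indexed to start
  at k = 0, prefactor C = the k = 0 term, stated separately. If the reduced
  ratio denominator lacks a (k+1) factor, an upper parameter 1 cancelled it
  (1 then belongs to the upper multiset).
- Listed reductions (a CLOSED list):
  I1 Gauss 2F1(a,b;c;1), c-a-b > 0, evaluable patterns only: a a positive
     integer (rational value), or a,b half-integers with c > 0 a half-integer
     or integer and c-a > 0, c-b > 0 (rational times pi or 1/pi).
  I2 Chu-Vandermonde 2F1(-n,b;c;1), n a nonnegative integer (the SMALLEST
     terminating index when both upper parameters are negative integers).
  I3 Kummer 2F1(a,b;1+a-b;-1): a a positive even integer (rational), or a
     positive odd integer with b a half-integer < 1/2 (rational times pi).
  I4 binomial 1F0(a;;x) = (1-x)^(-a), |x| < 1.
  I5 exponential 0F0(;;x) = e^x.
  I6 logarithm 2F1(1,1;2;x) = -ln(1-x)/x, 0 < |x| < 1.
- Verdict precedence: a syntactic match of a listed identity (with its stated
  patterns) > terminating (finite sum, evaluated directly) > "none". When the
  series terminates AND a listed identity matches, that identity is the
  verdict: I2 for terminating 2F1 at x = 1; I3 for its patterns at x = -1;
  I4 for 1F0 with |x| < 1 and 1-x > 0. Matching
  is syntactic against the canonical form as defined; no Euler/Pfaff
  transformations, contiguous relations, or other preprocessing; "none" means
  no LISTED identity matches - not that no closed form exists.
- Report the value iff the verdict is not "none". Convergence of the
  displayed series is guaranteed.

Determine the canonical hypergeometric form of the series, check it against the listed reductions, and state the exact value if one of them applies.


x = \frac{1}{2} here; the reduced form reads 2F1, upper {1, 1}, lower {\frac{13}{4}}, C = \frac{7}{6}. Verdict: none. Every listed pattern misses the 2F1 form at \frac{1}{2}, upper {1, 1}.

First insight: x = \frac{1}{2} and the two k-th powers (prefactor 7/6) combine into one argument.
Ratio: r(k) = \frac{1}{2} * (k+1) (k+1) / [(k+\frac{13}{4}) (k+1)] - rational in k, leading ratio \frac{1}{2}; with t_0 = \frac{7}{6}, classification follows.


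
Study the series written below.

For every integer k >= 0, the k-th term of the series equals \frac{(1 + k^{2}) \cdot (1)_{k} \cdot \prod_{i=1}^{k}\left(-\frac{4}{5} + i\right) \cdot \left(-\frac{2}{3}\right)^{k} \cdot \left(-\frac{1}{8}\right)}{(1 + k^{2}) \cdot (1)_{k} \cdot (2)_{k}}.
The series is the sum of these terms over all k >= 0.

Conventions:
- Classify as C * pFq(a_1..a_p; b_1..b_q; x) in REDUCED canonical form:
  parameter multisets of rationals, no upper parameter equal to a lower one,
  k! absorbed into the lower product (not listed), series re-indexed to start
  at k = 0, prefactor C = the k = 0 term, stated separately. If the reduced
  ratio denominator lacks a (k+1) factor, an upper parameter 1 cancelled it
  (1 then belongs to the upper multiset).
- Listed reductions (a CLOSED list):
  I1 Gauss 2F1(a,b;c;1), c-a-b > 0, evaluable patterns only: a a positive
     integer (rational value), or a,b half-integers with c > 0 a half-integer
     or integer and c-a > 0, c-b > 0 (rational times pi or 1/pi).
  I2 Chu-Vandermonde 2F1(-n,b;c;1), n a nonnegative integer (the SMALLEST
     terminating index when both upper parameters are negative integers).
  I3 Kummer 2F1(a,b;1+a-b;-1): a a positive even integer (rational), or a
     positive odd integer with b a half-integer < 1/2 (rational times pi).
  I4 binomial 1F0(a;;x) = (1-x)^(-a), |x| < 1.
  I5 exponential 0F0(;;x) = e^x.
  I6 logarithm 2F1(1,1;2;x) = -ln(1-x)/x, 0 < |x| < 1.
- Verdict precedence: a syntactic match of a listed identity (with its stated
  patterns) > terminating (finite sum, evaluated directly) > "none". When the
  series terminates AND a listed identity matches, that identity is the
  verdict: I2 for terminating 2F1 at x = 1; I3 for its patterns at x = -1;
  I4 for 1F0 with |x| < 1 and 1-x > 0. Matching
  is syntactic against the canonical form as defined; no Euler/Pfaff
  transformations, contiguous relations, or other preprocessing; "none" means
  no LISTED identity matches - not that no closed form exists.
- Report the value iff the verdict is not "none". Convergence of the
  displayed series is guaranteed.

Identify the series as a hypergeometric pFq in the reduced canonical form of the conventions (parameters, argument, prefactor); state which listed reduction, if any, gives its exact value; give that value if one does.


x = -\frac{2}{3} here; the reduced form reads 2F1, upper {\frac{1}{5}, 1}, lower {2}, C = -\frac{1}{8}. Verdict: none. A 2F1 with upper {\frac{1}{5}, 1} fits none of I1-I6 at x = -\frac{2}{3}; the sum runs forever.

Structural cue: with t_0 = -\frac{1}{8}, the running product (prefactor -1/8) telescopes to a rising factorial.
Step ratio: r(k) = -\frac{2}{3} * (k+\frac{1}{5}) (k+1) / [(k+2) (k+1)] - rational in k, leading ratio -\frac{2}{3}; with t_0 = -\frac{1}{8}, classification follows.


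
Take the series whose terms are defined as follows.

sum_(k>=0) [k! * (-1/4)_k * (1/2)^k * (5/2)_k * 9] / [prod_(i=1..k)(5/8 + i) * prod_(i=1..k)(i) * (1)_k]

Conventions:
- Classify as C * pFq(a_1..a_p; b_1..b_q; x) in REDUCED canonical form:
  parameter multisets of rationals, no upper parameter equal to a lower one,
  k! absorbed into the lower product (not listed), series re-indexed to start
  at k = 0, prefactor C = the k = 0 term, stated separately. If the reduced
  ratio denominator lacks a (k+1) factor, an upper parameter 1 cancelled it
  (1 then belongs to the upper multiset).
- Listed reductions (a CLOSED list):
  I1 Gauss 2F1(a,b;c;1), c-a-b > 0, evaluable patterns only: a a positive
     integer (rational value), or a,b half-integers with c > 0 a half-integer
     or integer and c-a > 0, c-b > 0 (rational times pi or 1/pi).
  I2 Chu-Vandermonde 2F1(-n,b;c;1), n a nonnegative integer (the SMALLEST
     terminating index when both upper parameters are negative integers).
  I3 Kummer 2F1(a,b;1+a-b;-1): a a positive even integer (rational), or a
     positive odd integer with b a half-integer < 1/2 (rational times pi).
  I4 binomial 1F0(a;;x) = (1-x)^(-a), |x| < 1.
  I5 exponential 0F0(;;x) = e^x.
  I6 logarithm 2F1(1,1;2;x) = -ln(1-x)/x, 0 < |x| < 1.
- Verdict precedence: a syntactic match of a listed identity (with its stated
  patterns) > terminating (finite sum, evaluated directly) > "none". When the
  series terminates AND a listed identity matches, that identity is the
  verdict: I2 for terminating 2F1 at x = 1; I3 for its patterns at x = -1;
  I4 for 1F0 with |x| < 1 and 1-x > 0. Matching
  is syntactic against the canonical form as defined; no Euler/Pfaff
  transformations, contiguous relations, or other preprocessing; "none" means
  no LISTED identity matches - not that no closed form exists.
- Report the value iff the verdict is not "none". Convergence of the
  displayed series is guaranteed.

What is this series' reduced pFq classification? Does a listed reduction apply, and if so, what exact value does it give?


First insight: t_0 being 9, the lower running product (prefactor 9) is a rising factorial.
Consecutive-term ratio: r(k) = (1/2) * (k-1/4) (k+5/2) / [(k+13/8) (k+1)] - poly over poly, x = (1/2) from leading terms; C = 9 at k = 0.

At argument 1/2: a 2F1 with upper {-1/4, 5/2}, lower {13/8}, scaled by C = 9. Verdict: no listed reduction: x = 1/2 and upper {-1/4, 5/2} fail every I1-I6 pattern.


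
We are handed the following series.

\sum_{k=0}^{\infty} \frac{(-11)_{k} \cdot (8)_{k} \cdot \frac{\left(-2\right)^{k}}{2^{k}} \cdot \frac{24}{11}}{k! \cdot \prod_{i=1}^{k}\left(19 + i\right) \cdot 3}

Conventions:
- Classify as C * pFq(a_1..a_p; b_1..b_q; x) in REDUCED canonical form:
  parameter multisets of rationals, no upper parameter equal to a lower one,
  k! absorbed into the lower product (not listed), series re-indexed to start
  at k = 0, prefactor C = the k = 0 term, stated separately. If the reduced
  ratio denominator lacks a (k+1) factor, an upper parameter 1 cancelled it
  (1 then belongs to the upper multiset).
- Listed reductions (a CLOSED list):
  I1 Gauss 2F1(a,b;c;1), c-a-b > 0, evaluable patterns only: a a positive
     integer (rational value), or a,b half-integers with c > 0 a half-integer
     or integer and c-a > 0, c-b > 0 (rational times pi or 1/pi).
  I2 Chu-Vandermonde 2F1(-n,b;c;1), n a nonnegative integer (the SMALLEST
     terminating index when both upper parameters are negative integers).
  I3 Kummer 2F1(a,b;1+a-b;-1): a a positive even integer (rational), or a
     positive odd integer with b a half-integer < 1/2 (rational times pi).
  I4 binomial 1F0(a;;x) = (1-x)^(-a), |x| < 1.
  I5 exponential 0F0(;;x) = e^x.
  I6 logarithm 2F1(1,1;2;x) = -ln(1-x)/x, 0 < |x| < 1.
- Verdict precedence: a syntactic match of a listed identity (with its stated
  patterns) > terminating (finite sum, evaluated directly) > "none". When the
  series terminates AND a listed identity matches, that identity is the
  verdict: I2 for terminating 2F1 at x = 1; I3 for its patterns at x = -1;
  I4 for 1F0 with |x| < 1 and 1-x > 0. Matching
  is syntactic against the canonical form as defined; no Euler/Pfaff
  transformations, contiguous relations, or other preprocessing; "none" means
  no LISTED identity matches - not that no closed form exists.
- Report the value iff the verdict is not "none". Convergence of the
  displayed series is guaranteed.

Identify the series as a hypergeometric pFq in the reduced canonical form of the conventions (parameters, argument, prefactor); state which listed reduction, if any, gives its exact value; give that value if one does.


x = -1 here; the reduced form reads 2F1, upper {-11, 8}, lower {20}, C = \frac{8}{11}. Verdict (x = -1): Kummer (I3) applies (x = -1; c = 20 equals 1+a-b for upper {-11, 8}: listed pattern). Value: \frac{15504}{385}.

Structural cue: x = -1 and the two k-th powers (C = 8/11) combine into one argument.
Adjacent-term ratio: r(k) = -1 * (k-11) (k+8) / [(k+20) (k+1)] - rational in k, leading ratio -1; with t_0 = \frac{8}{11}, classification follows.


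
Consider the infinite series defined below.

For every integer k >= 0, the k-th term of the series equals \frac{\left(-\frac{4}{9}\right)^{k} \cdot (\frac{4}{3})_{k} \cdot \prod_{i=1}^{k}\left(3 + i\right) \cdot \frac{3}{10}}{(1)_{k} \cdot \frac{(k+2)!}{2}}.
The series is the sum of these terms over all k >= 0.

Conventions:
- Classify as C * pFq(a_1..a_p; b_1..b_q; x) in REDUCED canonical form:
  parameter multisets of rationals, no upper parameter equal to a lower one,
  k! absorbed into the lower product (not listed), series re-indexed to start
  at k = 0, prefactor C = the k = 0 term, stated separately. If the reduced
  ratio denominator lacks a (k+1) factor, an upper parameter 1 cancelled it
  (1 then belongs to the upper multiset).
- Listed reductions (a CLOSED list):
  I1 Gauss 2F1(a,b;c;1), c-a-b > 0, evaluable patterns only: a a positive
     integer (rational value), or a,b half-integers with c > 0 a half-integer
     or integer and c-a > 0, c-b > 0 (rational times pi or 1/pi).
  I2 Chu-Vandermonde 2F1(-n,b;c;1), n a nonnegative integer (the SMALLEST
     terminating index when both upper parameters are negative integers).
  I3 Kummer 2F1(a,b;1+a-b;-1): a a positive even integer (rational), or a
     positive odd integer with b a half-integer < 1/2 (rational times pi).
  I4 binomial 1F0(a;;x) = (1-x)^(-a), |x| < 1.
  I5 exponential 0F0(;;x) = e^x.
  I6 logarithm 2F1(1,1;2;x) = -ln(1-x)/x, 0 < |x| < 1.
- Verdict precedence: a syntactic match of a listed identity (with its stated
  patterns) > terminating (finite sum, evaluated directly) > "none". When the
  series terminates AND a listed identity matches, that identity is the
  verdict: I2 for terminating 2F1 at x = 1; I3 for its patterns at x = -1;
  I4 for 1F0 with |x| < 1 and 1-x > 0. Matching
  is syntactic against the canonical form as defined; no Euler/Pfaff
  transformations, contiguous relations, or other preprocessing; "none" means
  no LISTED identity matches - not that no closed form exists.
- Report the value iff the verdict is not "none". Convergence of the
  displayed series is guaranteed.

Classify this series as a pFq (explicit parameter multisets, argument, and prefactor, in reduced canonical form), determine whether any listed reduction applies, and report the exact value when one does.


Prefactor \frac{3}{10}, argument -\frac{4}{9}: 2F1 with upper {\frac{4}{3}, 4} over lower {3}. Verdict: none. A 2F1 with upper {\frac{4}{3}, 4} fits none of I1-I6 at x = -\frac{4}{9}; the sum runs forever.

Key observation: t_0 being \frac{3}{10}, the denominator's factorial ratio (prefactor 3/10) is a lower Pochhammer.
Consecutive-term ratio: r(k) = -\frac{4}{9} * (k+\frac{4}{3}) (k+4) / [(k+3) (k+1)] - rational; roots negated = parameters, x = -\frac{4}{9}, C = \frac{3}{10}.


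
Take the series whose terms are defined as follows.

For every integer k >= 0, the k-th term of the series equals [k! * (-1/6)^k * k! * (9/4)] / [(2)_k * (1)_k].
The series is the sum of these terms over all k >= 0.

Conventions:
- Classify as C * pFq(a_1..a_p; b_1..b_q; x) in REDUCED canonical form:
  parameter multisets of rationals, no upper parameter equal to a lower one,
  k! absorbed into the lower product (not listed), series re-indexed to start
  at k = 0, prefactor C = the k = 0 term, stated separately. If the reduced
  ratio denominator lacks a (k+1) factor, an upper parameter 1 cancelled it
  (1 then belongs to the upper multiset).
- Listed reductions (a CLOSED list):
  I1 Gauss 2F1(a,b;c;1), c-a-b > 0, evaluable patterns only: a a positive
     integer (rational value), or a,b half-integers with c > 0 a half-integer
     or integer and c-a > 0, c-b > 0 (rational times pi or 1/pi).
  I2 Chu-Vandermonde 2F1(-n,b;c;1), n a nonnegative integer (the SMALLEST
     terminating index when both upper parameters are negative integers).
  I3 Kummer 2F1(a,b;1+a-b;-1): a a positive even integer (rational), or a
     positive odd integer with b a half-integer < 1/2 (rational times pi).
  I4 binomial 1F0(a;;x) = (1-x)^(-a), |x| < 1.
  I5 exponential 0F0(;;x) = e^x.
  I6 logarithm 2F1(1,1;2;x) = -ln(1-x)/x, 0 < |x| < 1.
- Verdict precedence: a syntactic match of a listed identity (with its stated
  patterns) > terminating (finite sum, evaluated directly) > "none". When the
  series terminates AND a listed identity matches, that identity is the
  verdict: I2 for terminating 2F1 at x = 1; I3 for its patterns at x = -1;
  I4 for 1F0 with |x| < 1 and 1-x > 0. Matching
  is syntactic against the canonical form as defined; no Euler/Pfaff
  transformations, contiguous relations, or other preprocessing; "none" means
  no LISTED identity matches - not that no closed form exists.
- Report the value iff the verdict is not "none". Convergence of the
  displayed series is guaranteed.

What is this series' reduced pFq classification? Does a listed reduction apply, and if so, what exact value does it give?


With C = 9/4: the canonical form is 2F1(1, 1; 2; -1/6). Verdict: this is the I6 logarithm reduction (the logarithm: parameters (1,1;2), x = -1/6). Hence: (27/2) * ln(7/6).

Key step: t_0 = 9/4 here, and the factorial ratio (C = 9/4) (k+a-1)!/(a-1)! is a rising factorial (a)_k.
Term ratio: r(k) = (-1/6) * (k+1) (k+1) / [(k+2) (k+1)] - rational in k, leading ratio (-1/6); with t_0 = 9/4, classification follows.
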